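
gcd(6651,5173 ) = 739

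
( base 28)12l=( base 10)861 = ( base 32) QT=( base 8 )1535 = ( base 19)276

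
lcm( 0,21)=0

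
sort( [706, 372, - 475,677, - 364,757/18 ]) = [- 475, - 364,  757/18,372,677, 706 ]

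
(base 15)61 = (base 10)91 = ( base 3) 10101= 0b1011011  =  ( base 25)3g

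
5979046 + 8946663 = 14925709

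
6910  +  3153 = 10063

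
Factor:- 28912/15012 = - 2^2 *3^(-3 )  *  13^1=-52/27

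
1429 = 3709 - 2280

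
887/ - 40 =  - 887/40 = - 22.18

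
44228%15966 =12296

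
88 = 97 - 9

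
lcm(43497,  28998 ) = 86994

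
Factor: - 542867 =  - 13^1*41759^1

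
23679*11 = 260469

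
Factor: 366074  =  2^1 * 183037^1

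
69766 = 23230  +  46536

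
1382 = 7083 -5701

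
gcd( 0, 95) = 95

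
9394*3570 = 33536580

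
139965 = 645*217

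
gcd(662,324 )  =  2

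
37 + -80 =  - 43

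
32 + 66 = 98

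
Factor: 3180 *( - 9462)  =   - 30089160 = - 2^3*3^2*5^1 * 19^1 * 53^1 * 83^1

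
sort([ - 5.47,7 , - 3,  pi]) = [ - 5.47, - 3,  pi, 7] 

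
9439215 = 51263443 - 41824228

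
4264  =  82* 52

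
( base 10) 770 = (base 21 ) 1fe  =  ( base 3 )1001112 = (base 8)1402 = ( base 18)26E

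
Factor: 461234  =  2^1*  103^1*2239^1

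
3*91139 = 273417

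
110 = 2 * 55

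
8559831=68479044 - 59919213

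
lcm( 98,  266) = 1862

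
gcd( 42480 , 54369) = 9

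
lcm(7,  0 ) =0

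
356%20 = 16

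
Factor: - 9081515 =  - 5^1*67^1*27109^1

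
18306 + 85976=104282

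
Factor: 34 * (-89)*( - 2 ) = 2^2*17^1 * 89^1=6052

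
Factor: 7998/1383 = 2^1*31^1*43^1*461^(-1 ) = 2666/461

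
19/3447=19/3447 = 0.01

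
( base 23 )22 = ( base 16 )30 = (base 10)48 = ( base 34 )1E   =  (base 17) 2e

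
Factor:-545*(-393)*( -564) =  - 2^2*3^2*5^1*47^1*109^1* 131^1 = - 120800340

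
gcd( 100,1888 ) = 4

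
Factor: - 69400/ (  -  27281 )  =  2^3*5^2 * 347^1*27281^( - 1 )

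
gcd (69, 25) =1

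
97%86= 11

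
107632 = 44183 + 63449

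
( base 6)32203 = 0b1000100101011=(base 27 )60l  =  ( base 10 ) 4395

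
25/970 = 5/194 =0.03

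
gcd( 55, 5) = 5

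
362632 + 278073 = 640705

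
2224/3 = 741 + 1/3 = 741.33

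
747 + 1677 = 2424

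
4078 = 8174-4096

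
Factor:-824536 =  - 2^3*103067^1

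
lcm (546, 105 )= 2730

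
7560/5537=1 + 289/791 = 1.37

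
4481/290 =4481/290 = 15.45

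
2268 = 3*756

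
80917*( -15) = -1213755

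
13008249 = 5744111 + 7264138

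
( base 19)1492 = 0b10000100011100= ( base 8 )20434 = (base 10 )8476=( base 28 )amk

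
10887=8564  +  2323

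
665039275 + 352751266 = 1017790541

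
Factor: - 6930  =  -2^1*3^2*5^1*7^1*11^1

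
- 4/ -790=2/395 = 0.01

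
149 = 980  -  831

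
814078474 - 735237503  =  78840971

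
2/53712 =1/26856 = 0.00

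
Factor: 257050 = 2^1*5^2*53^1*97^1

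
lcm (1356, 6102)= 12204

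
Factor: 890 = 2^1*5^1 * 89^1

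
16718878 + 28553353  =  45272231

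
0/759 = 0= 0.00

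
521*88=45848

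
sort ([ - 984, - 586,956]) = [ - 984, - 586,956 ] 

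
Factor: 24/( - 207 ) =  - 8/69= -2^3*3^( - 1 )*23^( - 1)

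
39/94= 39/94 = 0.41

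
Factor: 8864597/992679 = 3^( - 1 )*7^1*241^( - 1)*1373^( - 1 )*1266371^1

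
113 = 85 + 28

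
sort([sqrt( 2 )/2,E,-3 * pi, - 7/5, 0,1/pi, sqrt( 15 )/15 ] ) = [ - 3*  pi, - 7/5, 0, sqrt (15)/15,1/pi , sqrt( 2 )/2  ,  E] 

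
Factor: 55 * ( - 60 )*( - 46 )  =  2^3 * 3^1*5^2*11^1 * 23^1=151800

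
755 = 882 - 127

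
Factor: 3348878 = 2^1*13^1*151^1*853^1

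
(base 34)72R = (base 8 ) 17773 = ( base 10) 8187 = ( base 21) ibi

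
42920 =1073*40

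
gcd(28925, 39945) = 5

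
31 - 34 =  - 3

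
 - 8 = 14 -22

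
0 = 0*630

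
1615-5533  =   - 3918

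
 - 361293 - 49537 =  - 410830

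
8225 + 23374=31599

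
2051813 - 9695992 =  - 7644179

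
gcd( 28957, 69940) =1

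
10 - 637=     -  627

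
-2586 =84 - 2670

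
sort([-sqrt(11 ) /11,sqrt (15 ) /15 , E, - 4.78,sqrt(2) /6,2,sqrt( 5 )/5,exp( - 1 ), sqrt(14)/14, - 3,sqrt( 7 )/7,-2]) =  [ - 4.78 , -3, - 2, - sqrt( 11)/11, sqrt ( 2 ) /6,sqrt(15)/15,sqrt( 14) /14 , exp ( - 1), sqrt ( 7)/7, sqrt (5 ) /5 , 2,E]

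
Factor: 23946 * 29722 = 2^2* 3^1*7^1*11^1*13^1*193^1*307^1= 711723012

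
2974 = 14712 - 11738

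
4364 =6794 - 2430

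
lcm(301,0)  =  0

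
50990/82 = 25495/41 = 621.83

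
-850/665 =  - 170/133 = - 1.28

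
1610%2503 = 1610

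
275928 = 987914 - 711986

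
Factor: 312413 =312413^1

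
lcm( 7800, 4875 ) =39000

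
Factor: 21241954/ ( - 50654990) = - 5^( - 1 )*277^( - 1 )*18287^( - 1 )*10620977^1 = - 10620977/25327495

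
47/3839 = 47/3839 =0.01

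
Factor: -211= - 211^1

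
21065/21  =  1003 + 2/21 = 1003.10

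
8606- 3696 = 4910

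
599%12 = 11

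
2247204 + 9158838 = 11406042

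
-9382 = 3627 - 13009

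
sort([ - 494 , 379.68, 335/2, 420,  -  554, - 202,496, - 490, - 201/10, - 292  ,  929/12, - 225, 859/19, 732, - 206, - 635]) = [ - 635, - 554, - 494, - 490, - 292, - 225, - 206,-202, - 201/10, 859/19,929/12,335/2, 379.68, 420, 496,732]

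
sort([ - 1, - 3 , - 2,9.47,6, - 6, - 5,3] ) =[ - 6, - 5  ,-3, - 2 , - 1 , 3,6,  9.47 ] 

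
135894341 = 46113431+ 89780910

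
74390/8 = 9298 + 3/4 = 9298.75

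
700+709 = 1409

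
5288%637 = 192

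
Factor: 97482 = 2^1*3^1*7^1*11^1*211^1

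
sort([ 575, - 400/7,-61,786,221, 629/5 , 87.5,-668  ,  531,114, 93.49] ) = [- 668 , - 61, - 400/7,87.5,93.49,114, 629/5,221,531, 575, 786 ] 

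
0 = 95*0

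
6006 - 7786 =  - 1780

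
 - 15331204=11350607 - 26681811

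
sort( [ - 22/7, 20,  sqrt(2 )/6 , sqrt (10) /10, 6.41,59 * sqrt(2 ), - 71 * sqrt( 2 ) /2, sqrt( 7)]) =[ - 71*sqrt(2 ) /2, - 22/7, sqrt( 2) /6,sqrt(10 )/10, sqrt(7), 6.41, 20, 59 * sqrt(2 )]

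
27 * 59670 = 1611090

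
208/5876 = 4/113  =  0.04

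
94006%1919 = 1894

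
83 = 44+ 39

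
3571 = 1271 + 2300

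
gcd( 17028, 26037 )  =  99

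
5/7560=1/1512 = 0.00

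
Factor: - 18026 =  - 2^1*9013^1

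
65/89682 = 65/89682 = 0.00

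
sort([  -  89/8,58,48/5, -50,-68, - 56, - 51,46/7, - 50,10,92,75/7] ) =[  -  68,-56, - 51, - 50,-50, - 89/8,46/7,48/5,10, 75/7, 58, 92] 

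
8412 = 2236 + 6176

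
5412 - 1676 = 3736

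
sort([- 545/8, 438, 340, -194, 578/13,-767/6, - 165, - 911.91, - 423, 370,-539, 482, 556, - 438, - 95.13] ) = [ - 911.91, - 539 , - 438,-423 , - 194, - 165 , - 767/6,  -  95.13, - 545/8 , 578/13,340,370, 438, 482, 556] 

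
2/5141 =2/5141 = 0.00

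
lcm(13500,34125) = 1228500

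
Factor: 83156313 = 3^1*67^1*413713^1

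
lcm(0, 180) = 0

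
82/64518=41/32259 = 0.00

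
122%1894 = 122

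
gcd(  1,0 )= 1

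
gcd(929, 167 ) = 1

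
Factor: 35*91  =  3185 = 5^1 * 7^2*13^1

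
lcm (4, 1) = 4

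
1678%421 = 415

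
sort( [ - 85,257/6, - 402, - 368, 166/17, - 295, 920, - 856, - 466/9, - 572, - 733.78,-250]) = [ - 856,-733.78, - 572, - 402,-368, - 295, - 250, - 85, - 466/9, 166/17,257/6, 920]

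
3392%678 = 2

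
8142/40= 4071/20 = 203.55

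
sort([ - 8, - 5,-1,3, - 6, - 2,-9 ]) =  [-9,-8,  -  6,  -  5 ,-2, - 1,3 ]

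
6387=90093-83706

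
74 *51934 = 3843116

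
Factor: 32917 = 32917^1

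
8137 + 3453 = 11590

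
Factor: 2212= 2^2*7^1 * 79^1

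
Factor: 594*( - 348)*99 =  - 2^3*3^6*11^2* 29^1 = - 20464488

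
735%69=45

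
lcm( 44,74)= 1628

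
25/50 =1/2 =0.50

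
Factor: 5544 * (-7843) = -43481592 = - 2^3*3^2*7^1 * 11^2*23^1 *31^1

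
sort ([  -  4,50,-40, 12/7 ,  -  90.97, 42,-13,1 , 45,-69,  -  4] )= [ - 90.97,-69, - 40,-13, - 4, - 4 , 1, 12/7, 42, 45, 50 ]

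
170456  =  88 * 1937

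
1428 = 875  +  553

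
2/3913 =2/3913  =  0.00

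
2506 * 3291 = 8247246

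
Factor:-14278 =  - 2^1*11^2*59^1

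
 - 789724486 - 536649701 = -1326374187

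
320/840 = 8/21= 0.38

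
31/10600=31/10600 = 0.00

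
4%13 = 4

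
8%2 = 0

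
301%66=37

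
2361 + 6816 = 9177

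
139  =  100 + 39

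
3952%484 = 80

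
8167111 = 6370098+1797013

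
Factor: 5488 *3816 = 20942208 = 2^7*3^2 * 7^3*53^1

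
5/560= 1/112= 0.01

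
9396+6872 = 16268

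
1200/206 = 600/103  =  5.83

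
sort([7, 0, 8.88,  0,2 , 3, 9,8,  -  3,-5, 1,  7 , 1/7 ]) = [-5,-3 , 0,0 , 1/7, 1, 2, 3,7,7, 8 , 8.88, 9 ]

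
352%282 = 70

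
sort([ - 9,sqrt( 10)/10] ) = [ - 9,sqrt( 10) /10]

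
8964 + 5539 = 14503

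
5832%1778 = 498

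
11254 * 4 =45016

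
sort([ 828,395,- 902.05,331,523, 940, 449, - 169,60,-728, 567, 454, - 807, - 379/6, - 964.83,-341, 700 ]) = [-964.83, - 902.05,-807, - 728,-341, - 169,-379/6 , 60,331, 395,449,454  ,  523, 567, 700, 828,  940 ]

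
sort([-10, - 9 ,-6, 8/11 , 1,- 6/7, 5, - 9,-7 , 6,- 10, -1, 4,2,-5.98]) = [ - 10, - 10, - 9, - 9, - 7, - 6,-5.98,-1 ,-6/7,  8/11,1,  2, 4, 5, 6]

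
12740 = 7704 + 5036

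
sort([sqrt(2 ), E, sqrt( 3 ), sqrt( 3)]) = [ sqrt(2 ), sqrt( 3), sqrt ( 3 ),E]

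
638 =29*22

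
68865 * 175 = 12051375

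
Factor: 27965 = 5^1*7^1*17^1*47^1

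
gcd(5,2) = 1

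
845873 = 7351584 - 6505711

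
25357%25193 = 164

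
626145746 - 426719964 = 199425782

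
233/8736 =233/8736 = 0.03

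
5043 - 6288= - 1245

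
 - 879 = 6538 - 7417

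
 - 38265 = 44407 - 82672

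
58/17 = 3 + 7/17=3.41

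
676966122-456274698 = 220691424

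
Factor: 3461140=2^2*5^1*61^1*2837^1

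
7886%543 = 284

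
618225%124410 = 120585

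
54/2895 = 18/965 = 0.02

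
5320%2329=662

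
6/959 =6/959 = 0.01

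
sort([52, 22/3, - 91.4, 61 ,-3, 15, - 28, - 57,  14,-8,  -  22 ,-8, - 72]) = [-91.4,  -  72,-57,-28,-22, - 8 ,-8, - 3, 22/3,14,  15, 52, 61 ]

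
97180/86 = 1130= 1130.00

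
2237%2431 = 2237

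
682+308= 990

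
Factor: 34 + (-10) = 24   =  2^3*3^1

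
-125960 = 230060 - 356020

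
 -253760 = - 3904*65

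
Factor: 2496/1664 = 3/2 = 2^( -1)* 3^1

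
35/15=7/3 = 2.33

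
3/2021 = 3/2021 = 0.00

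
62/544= 31/272= 0.11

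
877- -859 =1736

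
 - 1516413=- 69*21977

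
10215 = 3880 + 6335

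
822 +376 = 1198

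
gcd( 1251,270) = 9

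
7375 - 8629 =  - 1254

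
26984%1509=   1331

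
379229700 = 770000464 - 390770764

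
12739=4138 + 8601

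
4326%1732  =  862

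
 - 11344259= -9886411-1457848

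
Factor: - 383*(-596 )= 228268 =2^2 * 149^1*383^1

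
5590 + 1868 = 7458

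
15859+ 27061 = 42920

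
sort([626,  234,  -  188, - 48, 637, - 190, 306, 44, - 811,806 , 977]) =[ - 811, - 190, - 188,-48,44,234,306,626, 637,806, 977]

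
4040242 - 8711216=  - 4670974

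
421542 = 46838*9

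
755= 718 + 37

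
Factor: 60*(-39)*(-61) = 2^2 * 3^2*5^1 * 13^1*61^1 = 142740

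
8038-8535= - 497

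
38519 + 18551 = 57070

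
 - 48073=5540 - 53613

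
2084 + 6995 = 9079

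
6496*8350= 54241600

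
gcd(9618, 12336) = 6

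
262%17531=262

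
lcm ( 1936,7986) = 63888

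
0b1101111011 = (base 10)891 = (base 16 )37B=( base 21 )209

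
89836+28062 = 117898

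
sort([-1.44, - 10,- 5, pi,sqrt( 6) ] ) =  [ - 10 , - 5 ,-1.44 , sqrt( 6) , pi]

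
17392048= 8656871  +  8735177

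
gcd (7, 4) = 1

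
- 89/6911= - 89/6911 = - 0.01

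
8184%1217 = 882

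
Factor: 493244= 2^2 * 123311^1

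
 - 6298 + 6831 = 533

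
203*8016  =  1627248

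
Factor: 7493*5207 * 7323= 285714541473 = 3^1 *41^1*59^1 * 127^2 * 2441^1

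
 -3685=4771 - 8456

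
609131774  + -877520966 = -268389192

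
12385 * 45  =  557325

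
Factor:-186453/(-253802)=2^ ( - 1)*3^2*19^ ( - 1)*6679^ (- 1) * 20717^1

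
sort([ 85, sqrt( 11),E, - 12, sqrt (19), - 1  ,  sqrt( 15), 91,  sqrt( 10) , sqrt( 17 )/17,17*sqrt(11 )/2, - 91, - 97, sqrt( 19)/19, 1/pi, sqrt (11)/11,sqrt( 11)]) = [ - 97, - 91, - 12, - 1, sqrt(19 )/19,  sqrt( 17 ) /17, sqrt(11) /11,1/pi , E,sqrt( 10),sqrt( 11 ),  sqrt( 11), sqrt(15 ), sqrt( 19),17*sqrt ( 11 ) /2,85, 91]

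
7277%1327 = 642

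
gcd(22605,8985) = 15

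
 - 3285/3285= - 1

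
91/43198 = 91/43198 = 0.00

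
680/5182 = 340/2591  =  0.13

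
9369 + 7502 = 16871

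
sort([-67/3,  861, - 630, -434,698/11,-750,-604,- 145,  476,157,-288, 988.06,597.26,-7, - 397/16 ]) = [  -  750,-630, -604,-434,  -  288 , - 145 ,-397/16, - 67/3, - 7,  698/11, 157, 476, 597.26,861,988.06] 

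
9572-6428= 3144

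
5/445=1/89 = 0.01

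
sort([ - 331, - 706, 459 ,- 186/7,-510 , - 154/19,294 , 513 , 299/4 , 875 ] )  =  [-706, - 510 , -331 , - 186/7 , - 154/19 , 299/4 , 294,459,513,875] 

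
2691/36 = 299/4 = 74.75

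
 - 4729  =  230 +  - 4959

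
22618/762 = 29 + 260/381 = 29.68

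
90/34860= 3/1162 = 0.00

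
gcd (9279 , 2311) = 1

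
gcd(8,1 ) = 1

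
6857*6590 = 45187630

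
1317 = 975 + 342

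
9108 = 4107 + 5001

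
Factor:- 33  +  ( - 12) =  - 45 = - 3^2*5^1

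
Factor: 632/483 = 2^3 * 3^(  -  1)*7^( - 1)*23^(-1 )*79^1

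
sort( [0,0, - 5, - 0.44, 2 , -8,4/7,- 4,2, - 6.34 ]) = [ - 8, - 6.34  , - 5, - 4, - 0.44,0, 0,4/7,2 , 2 ]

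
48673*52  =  2530996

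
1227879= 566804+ 661075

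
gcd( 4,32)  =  4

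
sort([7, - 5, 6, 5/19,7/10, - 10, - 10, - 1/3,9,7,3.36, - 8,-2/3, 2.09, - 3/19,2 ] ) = [ - 10, - 10, - 8, - 5, - 2/3,-1/3, - 3/19,  5/19,7/10,2,  2.09,3.36,6,7 , 7,9]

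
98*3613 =354074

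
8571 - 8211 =360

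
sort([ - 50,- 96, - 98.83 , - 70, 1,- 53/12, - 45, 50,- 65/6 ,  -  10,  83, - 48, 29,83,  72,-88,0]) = [ - 98.83 , - 96, - 88, - 70, - 50,-48, - 45,-65/6,  -  10,  -  53/12, 0, 1,29,  50,72, 83,  83] 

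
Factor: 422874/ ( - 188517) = - 2^1*3^2*7^( - 1 )*41^1*47^(  -  1) = - 738/329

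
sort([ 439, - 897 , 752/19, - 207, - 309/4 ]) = [ - 897, - 207,-309/4 , 752/19, 439 ]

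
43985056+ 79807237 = 123792293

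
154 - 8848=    - 8694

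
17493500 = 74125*236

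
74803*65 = 4862195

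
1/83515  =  1/83515 = 0.00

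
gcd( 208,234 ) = 26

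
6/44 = 3/22  =  0.14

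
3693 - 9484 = -5791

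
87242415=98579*885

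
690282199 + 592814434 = 1283096633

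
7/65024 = 7/65024 = 0.00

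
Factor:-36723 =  - 3^1 * 12241^1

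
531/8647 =531/8647 = 0.06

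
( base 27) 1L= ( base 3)1210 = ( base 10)48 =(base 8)60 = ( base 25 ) 1n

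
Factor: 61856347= 7^1*  8836621^1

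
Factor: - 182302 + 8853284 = 8670982 = 2^1*4335491^1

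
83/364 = 83/364 = 0.23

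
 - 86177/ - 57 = 1511+50/57  =  1511.88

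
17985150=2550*7053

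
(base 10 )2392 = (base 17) 84c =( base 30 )2JM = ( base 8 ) 4530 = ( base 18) 76g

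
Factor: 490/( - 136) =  - 2^( - 2)*5^1*7^2*17^( - 1) = - 245/68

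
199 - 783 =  - 584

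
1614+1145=2759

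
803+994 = 1797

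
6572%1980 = 632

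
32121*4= 128484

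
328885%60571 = 26030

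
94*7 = 658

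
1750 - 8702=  - 6952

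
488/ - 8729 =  - 1 +8241/8729 = - 0.06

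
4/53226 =2/26613  =  0.00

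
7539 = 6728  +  811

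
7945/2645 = 1589/529 = 3.00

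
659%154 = 43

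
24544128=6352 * 3864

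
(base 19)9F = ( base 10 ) 186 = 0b10111010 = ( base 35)5b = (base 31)60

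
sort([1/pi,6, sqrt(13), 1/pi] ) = [1/pi, 1/pi, sqrt(13 ), 6 ] 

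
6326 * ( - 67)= - 423842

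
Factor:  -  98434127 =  - 11^1*1997^1 * 4481^1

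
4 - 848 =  - 844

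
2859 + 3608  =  6467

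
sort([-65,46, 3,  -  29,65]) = [ - 65,-29,3,46, 65 ]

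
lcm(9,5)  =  45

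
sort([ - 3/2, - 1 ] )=[-3/2,-1]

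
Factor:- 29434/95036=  - 14717/47518= - 2^(-1)*23^( - 1)*1033^ (- 1)  *14717^1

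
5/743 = 5/743= 0.01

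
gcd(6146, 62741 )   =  7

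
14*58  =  812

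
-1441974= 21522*( - 67)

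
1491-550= 941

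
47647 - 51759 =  - 4112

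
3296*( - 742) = - 2445632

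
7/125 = 7/125 = 0.06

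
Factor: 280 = 2^3*5^1 * 7^1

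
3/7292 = 3/7292 = 0.00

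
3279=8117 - 4838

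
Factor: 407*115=46805 = 5^1*11^1*23^1*37^1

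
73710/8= 9213 + 3/4=9213.75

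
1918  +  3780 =5698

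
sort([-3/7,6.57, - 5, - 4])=[ - 5,-4, - 3/7,6.57 ]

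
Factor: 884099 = 109^1*8111^1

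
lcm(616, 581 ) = 51128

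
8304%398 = 344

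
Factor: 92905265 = 5^1*191^1*97283^1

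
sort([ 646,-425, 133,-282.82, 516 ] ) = [ - 425, - 282.82,133, 516, 646]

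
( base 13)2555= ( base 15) 188E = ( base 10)5309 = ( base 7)21323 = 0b1010010111101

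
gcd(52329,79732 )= 1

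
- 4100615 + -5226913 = -9327528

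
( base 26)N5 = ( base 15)2A3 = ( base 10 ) 603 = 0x25b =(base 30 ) K3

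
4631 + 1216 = 5847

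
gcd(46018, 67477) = 1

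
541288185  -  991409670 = - 450121485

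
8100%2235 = 1395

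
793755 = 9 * 88195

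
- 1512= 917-2429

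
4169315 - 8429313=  - 4259998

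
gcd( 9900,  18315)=495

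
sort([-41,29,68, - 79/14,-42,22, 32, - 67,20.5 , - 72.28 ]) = [- 72.28, - 67,-42 , - 41, - 79/14,20.5, 22,29,32, 68]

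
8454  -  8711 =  - 257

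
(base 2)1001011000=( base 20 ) 1A0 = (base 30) k0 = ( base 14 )30C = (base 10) 600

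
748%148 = 8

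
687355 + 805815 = 1493170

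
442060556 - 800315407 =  - 358254851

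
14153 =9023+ 5130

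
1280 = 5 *256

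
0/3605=0 = 0.00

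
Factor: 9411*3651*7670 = 263537832870= 2^1*3^2*5^1 * 13^1*59^1*1217^1*3137^1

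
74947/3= 74947/3 =24982.33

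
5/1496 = 5/1496 = 0.00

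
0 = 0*970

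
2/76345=2/76345 = 0.00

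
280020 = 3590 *78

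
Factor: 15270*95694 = 1461247380 = 2^2*3^2*5^1*41^1*389^1*509^1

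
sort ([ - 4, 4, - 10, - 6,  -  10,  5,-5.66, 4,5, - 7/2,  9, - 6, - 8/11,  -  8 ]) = [ -10, -10,-8 , - 6,  -  6,-5.66,  -  4,-7/2 , - 8/11,4,4 , 5, 5, 9]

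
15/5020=3/1004 =0.00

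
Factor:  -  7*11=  - 7^1*11^1 =- 77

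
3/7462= 3/7462 = 0.00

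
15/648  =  5/216 = 0.02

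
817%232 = 121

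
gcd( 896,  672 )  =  224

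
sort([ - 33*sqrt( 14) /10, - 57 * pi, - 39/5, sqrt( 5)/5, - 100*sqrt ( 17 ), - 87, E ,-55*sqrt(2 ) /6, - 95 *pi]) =[-100*sqrt( 17), - 95 * pi,  -  57 * pi, - 87, -55* sqrt( 2 )/6, - 33 * sqrt( 14 )/10,-39/5,sqrt( 5)/5, E] 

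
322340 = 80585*4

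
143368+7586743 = 7730111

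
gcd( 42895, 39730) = 5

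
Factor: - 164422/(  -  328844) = 2^ (  -  1)  =  1/2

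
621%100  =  21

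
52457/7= 52457/7 = 7493.86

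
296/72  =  37/9 = 4.11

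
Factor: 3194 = 2^1*1597^1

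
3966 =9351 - 5385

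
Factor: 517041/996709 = 3^2*7^( - 1 )*29^1*283^1*20341^( - 1) = 73863/142387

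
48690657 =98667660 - 49977003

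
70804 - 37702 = 33102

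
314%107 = 100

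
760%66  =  34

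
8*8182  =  65456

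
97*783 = 75951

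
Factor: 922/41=2^1*41^( - 1)*461^1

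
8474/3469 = 8474/3469 = 2.44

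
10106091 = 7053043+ 3053048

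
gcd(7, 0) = 7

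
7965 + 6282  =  14247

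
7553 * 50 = 377650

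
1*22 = 22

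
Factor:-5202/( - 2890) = 3^2*5^( - 1 ) = 9/5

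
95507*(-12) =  - 1146084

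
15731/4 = 15731/4= 3932.75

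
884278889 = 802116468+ 82162421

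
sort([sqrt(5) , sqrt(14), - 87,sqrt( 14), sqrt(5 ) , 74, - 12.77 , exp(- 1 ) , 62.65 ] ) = [ - 87,  -  12.77, exp( - 1),sqrt(5 ), sqrt(5 ), sqrt(14), sqrt( 14),62.65, 74 ] 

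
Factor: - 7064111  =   - 7064111^1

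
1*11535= 11535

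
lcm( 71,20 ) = 1420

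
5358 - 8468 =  - 3110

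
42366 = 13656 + 28710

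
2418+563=2981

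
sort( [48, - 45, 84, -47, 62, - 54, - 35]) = [ - 54, - 47,  -  45, - 35, 48 , 62, 84 ] 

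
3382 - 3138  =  244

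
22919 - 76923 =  - 54004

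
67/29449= 67/29449 = 0.00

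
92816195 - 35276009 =57540186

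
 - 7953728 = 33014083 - 40967811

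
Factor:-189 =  - 3^3*7^1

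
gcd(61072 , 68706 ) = 7634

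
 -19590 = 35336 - 54926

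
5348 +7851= 13199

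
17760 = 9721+8039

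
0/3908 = 0   =  0.00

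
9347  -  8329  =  1018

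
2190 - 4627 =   -  2437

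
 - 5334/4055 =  - 5334/4055 = - 1.32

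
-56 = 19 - 75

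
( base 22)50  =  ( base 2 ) 1101110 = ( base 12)92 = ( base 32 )3E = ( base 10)110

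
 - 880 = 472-1352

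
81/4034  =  81/4034  =  0.02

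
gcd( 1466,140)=2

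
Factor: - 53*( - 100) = 5300=2^2*5^2* 53^1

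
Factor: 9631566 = 2^1 * 3^2*7^1*76441^1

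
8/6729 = 8/6729 = 0.00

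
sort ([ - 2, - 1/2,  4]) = [ - 2, -1/2,  4] 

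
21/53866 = 21/53866 = 0.00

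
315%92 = 39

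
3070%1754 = 1316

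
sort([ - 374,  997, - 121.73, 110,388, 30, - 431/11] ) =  [ - 374, - 121.73,  -  431/11,30 , 110,  388  ,  997 ]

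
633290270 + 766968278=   1400258548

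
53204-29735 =23469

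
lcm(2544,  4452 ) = 17808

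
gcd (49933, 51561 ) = 1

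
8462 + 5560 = 14022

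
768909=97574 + 671335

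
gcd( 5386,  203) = 1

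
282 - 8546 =-8264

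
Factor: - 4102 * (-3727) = 15288154 = 2^1*7^1*293^1 * 3727^1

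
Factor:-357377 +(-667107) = -2^2*256121^1 = -1024484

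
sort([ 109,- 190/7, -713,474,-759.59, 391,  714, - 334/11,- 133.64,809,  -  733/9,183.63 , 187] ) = [ - 759.59 , - 713, - 133.64, - 733/9 ,- 334/11, - 190/7, 109,183.63,187,391, 474, 714,809 ] 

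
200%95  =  10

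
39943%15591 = 8761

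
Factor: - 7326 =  - 2^1*3^2 * 11^1*37^1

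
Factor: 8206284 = 2^2 *3^1*683857^1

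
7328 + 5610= 12938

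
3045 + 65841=68886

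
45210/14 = 3229 + 2/7 = 3229.29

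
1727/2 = 1727/2 = 863.50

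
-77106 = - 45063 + -32043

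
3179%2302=877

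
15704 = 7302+8402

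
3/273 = 1/91 = 0.01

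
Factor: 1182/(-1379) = -6/7= -2^1*3^1*7^(  -  1) 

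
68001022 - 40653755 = 27347267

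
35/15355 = 7/3071 = 0.00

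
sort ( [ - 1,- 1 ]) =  [ - 1, - 1]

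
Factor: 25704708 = 2^2 * 3^1*23^1*93133^1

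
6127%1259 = 1091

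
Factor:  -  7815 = -3^1*5^1*521^1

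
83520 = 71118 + 12402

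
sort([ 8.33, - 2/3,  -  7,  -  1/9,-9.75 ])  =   [ - 9.75,- 7, - 2/3,-1/9,8.33]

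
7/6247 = 7/6247 = 0.00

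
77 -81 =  - 4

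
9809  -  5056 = 4753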